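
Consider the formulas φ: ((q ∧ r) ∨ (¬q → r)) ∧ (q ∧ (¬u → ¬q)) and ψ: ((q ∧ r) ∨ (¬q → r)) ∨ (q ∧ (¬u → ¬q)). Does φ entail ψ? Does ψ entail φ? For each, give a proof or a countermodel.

[⇒] Assume the antecedent. If r is true, the consequent reduces to true regardless of the other variables. If r is false, the antecedent forces (r = F, u = T, q = T), and the consequent holds there. Either way the consequent holds.

[⇐] This fails. Under r = T, u = F, q = F, the left side is false but the right side is true.

Not equivalent: only (⇒) holds.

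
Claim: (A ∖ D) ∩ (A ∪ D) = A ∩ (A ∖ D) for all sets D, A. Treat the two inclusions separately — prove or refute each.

(⟹) Let x ∈ (A ∖ D) ∩ (A ∪ D). Then x ∈ A and x ∉ D, from which x ∈ A ∩ (A ∖ D).

(⟸) Let x ∈ A ∩ (A ∖ D). Then x ∈ A and x ∉ D, from which x ∈ (A ∖ D) ∩ (A ∪ D).

The two sets are equal.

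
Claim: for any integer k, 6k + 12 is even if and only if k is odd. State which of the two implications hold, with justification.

Not equivalent: only (⇐) holds.

[⇐] Suppose k is odd. Since 6 is even, 6k is even for every k, so 6k + 12 has the same parity as 12, which is even. Hence 6k + 12 is even.

[⇒] This fails: take k = 6. Then 6k + 12 = 48, which is even, yet k = 6 is even, not odd.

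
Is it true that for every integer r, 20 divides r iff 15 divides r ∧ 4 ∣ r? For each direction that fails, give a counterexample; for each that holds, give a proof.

The forward direction fails; the converse holds.

(→) This fails: take r = 20. Certainly 20 ∣ 20, but 15 ∤ 20.

(←) Suppose 15 ∣ r and 4 ∣ r. Any common multiple of 15 and 4 is a multiple of their lcm; here gcd(15, 4) = 1, so lcm(15, 4) = 15·4 = 60, so 60 ∣ r. Since 20 ∣ 60, it follows that 20 ∣ r.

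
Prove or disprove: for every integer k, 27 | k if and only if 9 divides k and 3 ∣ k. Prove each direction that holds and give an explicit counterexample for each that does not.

(→) If 27 ∣ k, write k = 27q. Since 27 = 3·9, k = 9·(3q), so 9 ∣ k; and since 27 = 9·3, k = 3·(9q), so 3 ∣ k.

(←) This fails: take k = 9. Both 9 ∣ 9 and 3 ∣ 9, yet 9 is not a multiple of 27 (since 9 = 0·27 + 9), so 27 ∤ 9.

Only the forward implication holds.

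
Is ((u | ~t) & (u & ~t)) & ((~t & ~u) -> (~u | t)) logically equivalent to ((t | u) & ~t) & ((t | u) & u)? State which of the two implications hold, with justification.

[⇒] Assume the antecedent. If t is true, the antecedent cannot hold. If t is false, the antecedent forces (t = F, u = T), and ((t | u) & ~t) & ((t | u) & u) holds there. Either way ((t | u) & ~t) & ((t | u) & u) holds.

[⇐] Assume the antecedent. If t is true, the antecedent cannot hold. If t is false, the antecedent forces (t = F, u = T), and the consequent holds there. Either way the consequent holds.

Both implications hold.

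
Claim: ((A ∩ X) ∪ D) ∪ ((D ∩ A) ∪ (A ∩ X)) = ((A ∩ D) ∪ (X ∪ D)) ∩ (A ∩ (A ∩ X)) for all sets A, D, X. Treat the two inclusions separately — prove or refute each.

(⊆) fails; (⊇) holds.

(⊆) This inclusion fails. Take A = ∅, D = {1}, X = ∅; then 1 ∈ ((A ∩ X) ∪ D) ∪ ((D ∩ A) ∪ (A ∩ X)) but 1 ∉ ((A ∩ D) ∪ (X ∪ D)) ∩ (A ∩ (A ∩ X)).

(⊇) Let x ∈ ((A ∩ D) ∪ (X ∪ D)) ∩ (A ∩ (A ∩ X)). Then either x ∈ A ∩ X and x ∉ D; or x ∈ A ∩ D ∩ X. In each case x ∈ ((A ∩ X) ∪ D) ∪ ((D ∩ A) ∪ (A ∩ X)), so ((A ∩ D) ∪ (X ∪ D)) ∩ (A ∩ (A ∩ X)) ⊆ ((A ∩ X) ∪ D) ∪ ((D ∩ A) ∪ (A ∩ X)).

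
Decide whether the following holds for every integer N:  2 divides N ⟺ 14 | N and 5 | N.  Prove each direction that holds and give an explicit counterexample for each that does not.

(⟹) This fails: take N = 2. Certainly 2 ∣ 2, but 14 ∤ 2.

(⟸) Suppose 14 ∣ N and 5 ∣ N. Any common multiple of 14 and 5 is a multiple of their lcm; here gcd(14, 5) = 1, so lcm(14, 5) = 14·5 = 70, so 70 ∣ N. Since 2 ∣ 70, it follows that 2 ∣ N.

Not equivalent: only (⇐) holds.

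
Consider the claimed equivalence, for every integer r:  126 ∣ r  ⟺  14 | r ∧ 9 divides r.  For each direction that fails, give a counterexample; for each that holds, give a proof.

(⟸) Suppose 14 ∣ r and 9 ∣ r. Any common multiple of 14 and 9 is a multiple of their lcm; here gcd(14, 9) = 1, so lcm(14, 9) = 14·9 = 126, so 126 ∣ r.

(⟹) If 126 ∣ r, write r = 126q. Since 126 = 9·14, r = 14·(9q), so 14 ∣ r; and since 126 = 14·9, r = 9·(14q), so 9 ∣ r.

The biconditional holds.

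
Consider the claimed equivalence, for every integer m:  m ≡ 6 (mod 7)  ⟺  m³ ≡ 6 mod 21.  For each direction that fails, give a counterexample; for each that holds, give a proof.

(⇒) fails and (⇐) fails.

(⟹) This fails: take m = 13. Then 13 ≡ 6 (mod 7), but 13³ = 2197 ≡ 13 (mod 21), not 6.

(⟸) This fails: take m = 3. Then 3³ = 27 ≡ 6 (mod 21), yet 3 ≡ 3 (mod 7), not 6.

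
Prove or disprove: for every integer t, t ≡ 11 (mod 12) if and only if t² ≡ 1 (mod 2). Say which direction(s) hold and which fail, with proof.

The forward direction holds; the converse fails.

(⟹) Suppose t ≡ 11 (mod 12). Then t² ≡ 11² = 121 (mod 12), and since 2 ∣ 12, also t² ≡ 1 (mod 2).

(⟸) This fails: take t = 1. Then 1² = 1 ≡ 1 (mod 2), yet 1 ≡ 1 (mod 12), not 11.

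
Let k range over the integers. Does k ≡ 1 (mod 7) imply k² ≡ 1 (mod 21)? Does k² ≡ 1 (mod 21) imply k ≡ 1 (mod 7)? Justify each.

Forward direction. This fails: take k = 15. Then 15 ≡ 1 (mod 7), but 15² = 225 ≡ 15 (mod 21), not 1.

Converse. This fails: take k = 13. Then 13² = 169 ≡ 1 (mod 21), yet 13 ≡ 6 (mod 7), not 1.

Neither implication holds.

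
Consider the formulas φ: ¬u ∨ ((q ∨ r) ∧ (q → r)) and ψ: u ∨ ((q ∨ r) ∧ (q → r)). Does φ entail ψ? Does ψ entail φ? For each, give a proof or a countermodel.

Neither direction holds.

(⟹) This fails. Under r = F, u = F, q = F, the left side is true but the right side is false.

(⟸) This fails. Under r = F, u = T, q = F, the left side is false but the right side is true.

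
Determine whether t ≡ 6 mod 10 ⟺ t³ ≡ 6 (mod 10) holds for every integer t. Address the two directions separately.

Equivalent; both directions hold.

Forward direction. Suppose t ≡ 6 mod 10. Write t = 10j + 6. Then (10j + 6)³ = 1000j³ + 1800j² + 1080j + 216 = 10(100j³ + 180j² + 108j + 21) + 6, so t³ ≡ 6 (mod 10).

Converse. Suppose t³ ≡ 6 (mod 10). The only residue r in {0, …, 9} with r³ ≡ 6 (mod 10) is r = 6, so t ≡ 6 (mod 10).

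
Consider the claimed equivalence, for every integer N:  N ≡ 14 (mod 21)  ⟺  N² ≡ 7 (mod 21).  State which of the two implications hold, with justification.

Not equivalent: only (⇒) holds.

(⟸) This fails: take N = 7. Then 7² = 49 ≡ 7 (mod 21), yet 7 ≡ 7 (mod 21), not 14.

(⟹) Suppose N ≡ 14 (mod 21). Write N = 21j + 14. Then (21j + 14)² = 441j² + 588j + 196 = 21(21j² + 28j + 9) + 7, so N² ≡ 7 (mod 21).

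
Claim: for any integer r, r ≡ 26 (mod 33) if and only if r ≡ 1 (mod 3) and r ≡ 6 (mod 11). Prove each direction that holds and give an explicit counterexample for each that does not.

Neither direction holds.

(⟹) This fails: r = 26 gives 26 ≡ 26 (mod 33) but 26 ≡ 2 (mod 3), so the conjunction on the right does not hold.

(⟸) This fails: r = 28 satisfies both congruences on the right (28 ≡ 1 mod 3 and 28 ≡ 6 mod 11) yet 28 ≡ 28 (mod 33), not 26.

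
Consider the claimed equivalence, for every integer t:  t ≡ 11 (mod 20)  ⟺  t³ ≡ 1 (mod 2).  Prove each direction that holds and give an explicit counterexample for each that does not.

The forward direction holds; the converse fails.

(⟹) Suppose t ≡ 11 (mod 20). Then t³ ≡ 11³ = 1331 (mod 20), and since 2 ∣ 20, also t³ ≡ 1 (mod 2).

(⟸) This fails: take t = 1. Then 1³ = 1 ≡ 1 (mod 2), yet 1 ≡ 1 (mod 20), not 11.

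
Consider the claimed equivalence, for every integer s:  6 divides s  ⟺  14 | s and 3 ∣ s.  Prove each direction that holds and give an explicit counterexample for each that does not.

The forward direction fails; the converse holds.

Forward direction. This fails: take s = 6. Certainly 6 ∣ 6, but 14 ∤ 6.

Converse. Suppose 14 ∣ s and 3 ∣ s. Any common multiple of 14 and 3 is a multiple of their lcm; here gcd(14, 3) = 1, so lcm(14, 3) = 14·3 = 42, so 42 ∣ s. Since 6 ∣ 42, it follows that 6 ∣ s.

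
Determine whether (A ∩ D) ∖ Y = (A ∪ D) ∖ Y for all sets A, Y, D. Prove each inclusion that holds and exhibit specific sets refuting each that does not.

Only the forward inclusion holds.

(⟹) Let x ∈ (A ∩ D) ∖ Y. Then x ∈ A ∩ D and x ∉ Y, from which x ∈ (A ∪ D) ∖ Y.

(⟸) This inclusion fails. Take A = {1}, Y = ∅, D = ∅; then 1 ∈ (A ∪ D) ∖ Y but 1 ∉ (A ∩ D) ∖ Y.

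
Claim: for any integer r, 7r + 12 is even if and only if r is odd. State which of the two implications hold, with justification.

Neither implication holds.

[⇒] This fails: r = 2 gives 7r + 12 = 26, which is even, but 2 is even, not odd.

[⇐] This also fails: r = 7 is odd, but 7r + 12 = 61 is odd, not even.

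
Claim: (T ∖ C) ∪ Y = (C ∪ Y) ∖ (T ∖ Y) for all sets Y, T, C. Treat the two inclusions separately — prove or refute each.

(⊆) fails and (⊇) fails.

(⊆) This inclusion fails. Take Y = ∅, T = {1}, C = ∅; then 1 ∈ (T ∖ C) ∪ Y but 1 ∉ (C ∪ Y) ∖ (T ∖ Y).

(⊇) This inclusion fails. Take Y = ∅, T = ∅, C = {1}; then 1 ∈ (C ∪ Y) ∖ (T ∖ Y) but 1 ∉ (T ∖ C) ∪ Y.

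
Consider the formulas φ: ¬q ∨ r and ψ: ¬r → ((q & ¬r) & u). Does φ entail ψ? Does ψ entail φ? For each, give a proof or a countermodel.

Both directions fail.

(⟹) This fails. Under q = F, r = F, u = F, the left side is true but the right side is false.

(⟸) This fails. Under q = T, r = F, u = T, the left side is false but the right side is true.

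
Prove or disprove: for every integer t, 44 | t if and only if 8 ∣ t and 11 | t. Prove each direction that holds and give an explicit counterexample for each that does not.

Not equivalent: only (⇐) holds.

(→) This fails: take t = 44. Certainly 44 ∣ 44, but 8 ∤ 44.

(←) Suppose 8 ∣ t and 11 ∣ t. Any common multiple of 8 and 11 is a multiple of their lcm; here gcd(8, 11) = 1, so lcm(8, 11) = 8·11 = 88, so 88 ∣ t. Since 44 ∣ 88, it follows that 44 ∣ t.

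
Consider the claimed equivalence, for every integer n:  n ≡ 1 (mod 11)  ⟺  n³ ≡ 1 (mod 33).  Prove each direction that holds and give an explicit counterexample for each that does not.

The forward direction fails; the converse holds.

(⟹) This fails: take n = 12. Then 12 ≡ 1 (mod 11), but 12³ = 1728 ≡ 12 (mod 33), not 1.

(⟸) Conversely, the residues r modulo 33 with r³ ≡ 1 (mod 33) are exactly {1}, and each is ≡ 1 (mod 11).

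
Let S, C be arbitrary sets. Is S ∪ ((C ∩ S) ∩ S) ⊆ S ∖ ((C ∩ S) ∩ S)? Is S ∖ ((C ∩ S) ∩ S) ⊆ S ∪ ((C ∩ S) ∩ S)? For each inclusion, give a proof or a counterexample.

Forward inclusion. This inclusion fails. Take S = {1}, C = {1}; then 1 ∈ S ∪ ((C ∩ S) ∩ S) but 1 ∉ S ∖ ((C ∩ S) ∩ S).

Reverse inclusion. Let x ∈ S ∖ ((C ∩ S) ∩ S). Then x ∈ S and x ∉ C, from which x ∈ S ∪ ((C ∩ S) ∩ S).

Only the reverse inclusion holds.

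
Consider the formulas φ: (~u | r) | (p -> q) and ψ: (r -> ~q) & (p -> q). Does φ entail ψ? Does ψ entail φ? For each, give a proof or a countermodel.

The forward direction fails; the converse holds.

(⟹) This fails. Under u = F, r = F, p = T, q = F, the left side is true but the right side is false.

(⟸) Assume the antecedent. If p is true, the antecedent forces (u = F, r = F, p = T, q = T) or (u = T, r = F, p = T, q = T), and (~u | r) | (p -> q) holds there. If p is false, (~u | r) | (p -> q) reduces to true regardless of the other variables. Either way (~u | r) | (p -> q) holds.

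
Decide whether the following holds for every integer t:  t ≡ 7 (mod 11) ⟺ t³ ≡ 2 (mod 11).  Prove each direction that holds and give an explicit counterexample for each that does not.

[⇒] Suppose t ≡ 7 (mod 11). Write t = 11j + 7. Then (11j + 7)³ = 1331j³ + 2541j² + 1617j + 343 = 11(121j³ + 231j² + 147j + 31) + 2, so t³ ≡ 2 (mod 11).

[⇐] Conversely, suppose t³ ≡ 2 (mod 11). The only residue r in {0, …, 10} with r³ ≡ 2 (mod 11) is r = 7, so t ≡ 7 (mod 11).

Both directions hold; the statement is true.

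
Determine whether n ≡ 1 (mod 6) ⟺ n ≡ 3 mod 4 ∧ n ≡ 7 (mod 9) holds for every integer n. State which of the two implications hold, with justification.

[⇒] This fails: n = 1 gives 1 ≡ 1 (mod 6) but 1 ≡ 1 (mod 4), so the conjunction on the right does not hold.

[⇐] Conversely, if n ≡ 3 (mod 4) and n ≡ 7 (mod 9), then by the Chinese remainder theorem n ≡ 7 (mod 36). Since 7 ≡ 1 (mod 6) and 6 ∣ 36, we get n ≡ 1 (mod 6).

The forward direction fails; the converse holds.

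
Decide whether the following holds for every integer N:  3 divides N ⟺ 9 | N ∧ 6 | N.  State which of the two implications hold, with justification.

Only the converse holds.

(←) Suppose 9 ∣ N and 6 ∣ N. Any common multiple of 9 and 6 is a multiple of their lcm; here lcm(9, 6) = 9·6/gcd(9, 6) = 54/3 = 18, so 18 ∣ N. Since 3 ∣ 18, it follows that 3 ∣ N.

(→) This fails: take N = 3. Certainly 3 ∣ 3, but 9 ∤ 3.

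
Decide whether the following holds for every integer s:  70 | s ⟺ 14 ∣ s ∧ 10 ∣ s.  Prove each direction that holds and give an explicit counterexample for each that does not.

Forward direction. If 70 ∣ s, write s = 70q. Since 70 = 5·14, s = 14·(5q), so 14 ∣ s; and since 70 = 7·10, s = 10·(7q), so 10 ∣ s.

Converse. Suppose 14 ∣ s and 10 ∣ s. Any common multiple of 14 and 10 is a multiple of their lcm; here lcm(14, 10) = 14·10/gcd(14, 10) = 140/2 = 70, so 70 ∣ s.

The biconditional holds.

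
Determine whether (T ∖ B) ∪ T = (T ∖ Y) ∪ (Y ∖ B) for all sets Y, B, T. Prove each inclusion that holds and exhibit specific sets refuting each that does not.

Both inclusions fail.

(⊆) This inclusion fails. Take Y = {1}, B = {1}, T = {1}; then 1 ∈ (T ∖ B) ∪ T but 1 ∉ (T ∖ Y) ∪ (Y ∖ B).

(⊇) This inclusion fails. Take Y = {1}, B = ∅, T = ∅; then 1 ∈ (T ∖ Y) ∪ (Y ∖ B) but 1 ∉ (T ∖ B) ∪ T.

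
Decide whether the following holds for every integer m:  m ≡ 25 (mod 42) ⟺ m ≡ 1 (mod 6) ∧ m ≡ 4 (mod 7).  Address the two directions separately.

Both directions hold.

(⇐) If m ≡ 1 (mod 6) and m ≡ 4 (mod 7), then by the Chinese remainder theorem m ≡ 25 (mod 42). This is exactly m ≡ 25 (mod 42).

(⇒) Suppose m ≡ 25 (mod 42); write m = 42j + 25. Since 6 ∣ 42, reducing mod 6 gives m ≡ 25 ≡ 1 (mod 6); since 7 ∣ 42, reducing mod 7 gives m ≡ 25 ≡ 4 (mod 7).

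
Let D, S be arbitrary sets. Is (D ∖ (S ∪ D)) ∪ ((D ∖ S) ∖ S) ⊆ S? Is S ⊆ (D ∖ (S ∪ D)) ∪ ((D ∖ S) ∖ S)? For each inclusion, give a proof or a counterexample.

(⊆) This inclusion fails. Take D = {1}, S = ∅; then 1 ∈ (D ∖ (S ∪ D)) ∪ ((D ∖ S) ∖ S) but 1 ∉ S.

(⊇) This inclusion fails. Take D = ∅, S = {1}; then 1 ∈ S but 1 ∉ (D ∖ (S ∪ D)) ∪ ((D ∖ S) ∖ S).

Neither inclusion holds.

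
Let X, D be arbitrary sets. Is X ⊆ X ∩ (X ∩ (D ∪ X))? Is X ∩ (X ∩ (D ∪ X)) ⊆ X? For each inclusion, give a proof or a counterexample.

(⟸) Let x ∈ X ∩ (X ∩ (D ∪ X)). Then either x ∈ X and x ∉ D; or x ∈ X ∩ D. In each case x ∈ X, so X ∩ (X ∩ (D ∪ X)) ⊆ X.

(⟹) Let x ∈ X. Then either x ∈ X and x ∉ D; or x ∈ X ∩ D. In each case x ∈ X ∩ (X ∩ (D ∪ X)), so X ⊆ X ∩ (X ∩ (D ∪ X)).

Both inclusions hold.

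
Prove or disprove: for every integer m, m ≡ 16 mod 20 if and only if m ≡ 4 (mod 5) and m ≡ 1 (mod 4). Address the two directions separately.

Forward direction. This fails: m = 16 gives 16 ≡ 16 (mod 20) but 16 ≡ 1 (mod 5), so the conjunction on the right does not hold.

Converse. This fails: m = 9 satisfies both congruences on the right (9 ≡ 4 mod 5 and 9 ≡ 1 mod 4) yet 9 ≡ 9 (mod 20), not 16.

(⇒) fails and (⇐) fails.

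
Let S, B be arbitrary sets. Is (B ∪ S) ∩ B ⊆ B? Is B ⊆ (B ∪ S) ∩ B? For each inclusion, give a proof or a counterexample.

(⟹) Let x ∈ (B ∪ S) ∩ B. Then either x ∈ B and x ∉ S; or x ∈ S ∩ B. In each case x ∈ B, so (B ∪ S) ∩ B ⊆ B.

(⟸) Let x ∈ B. Then either x ∈ B and x ∉ S; or x ∈ S ∩ B. In each case x ∈ (B ∪ S) ∩ B, so B ⊆ (B ∪ S) ∩ B.

Both inclusions hold.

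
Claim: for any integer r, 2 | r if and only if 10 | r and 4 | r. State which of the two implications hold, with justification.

[⇒] This fails: take r = 2. Certainly 2 ∣ 2, but 10 ∤ 2.

[⇐] Suppose 10 ∣ r and 4 ∣ r. Any common multiple of 10 and 4 is a multiple of their lcm; here lcm(10, 4) = 10·4/gcd(10, 4) = 40/2 = 20, so 20 ∣ r. Since 2 ∣ 20, it follows that 2 ∣ r.

Not equivalent: only (⇐) holds.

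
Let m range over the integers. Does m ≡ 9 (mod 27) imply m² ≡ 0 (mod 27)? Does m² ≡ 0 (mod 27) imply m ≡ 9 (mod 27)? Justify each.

The forward direction holds; the converse fails.

[⇐] This fails: take m = 0. Then 0² = 0 ≡ 0 (mod 27), yet 0 ≡ 0 (mod 27), not 9.

[⇒] Suppose m ≡ 9 (mod 27). Write m = 27j + 9. Then (27j + 9)² = 729j² + 486j + 81 = 27(27j² + 18j + 3) + 0, so m² ≡ 0 (mod 27).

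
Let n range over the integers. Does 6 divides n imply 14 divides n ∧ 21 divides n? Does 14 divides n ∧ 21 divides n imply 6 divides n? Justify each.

(⇒) This fails: take n = 6. Certainly 6 ∣ 6, but 14 ∤ 6.

(⇐) Suppose 14 ∣ n and 21 ∣ n. Any common multiple of 14 and 21 is a multiple of their lcm; here lcm(14, 21) = 14·21/gcd(14, 21) = 294/7 = 42, so 42 ∣ n. Since 6 ∣ 42, it follows that 6 ∣ n.

The forward direction fails; the converse holds.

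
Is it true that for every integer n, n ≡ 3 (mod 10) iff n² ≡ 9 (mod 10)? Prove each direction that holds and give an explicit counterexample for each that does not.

(⇐) This fails: take n = 7. Then 7² = 49 ≡ 9 (mod 10), yet 7 ≡ 7 (mod 10), not 3.

(⇒) Suppose n ≡ 3 (mod 10). Write n = 10j + 3. Then (10j + 3)² = 100j² + 60j + 9 = 10(10j² + 6j) + 9, so n² ≡ 9 (mod 10).

Only the forward implication holds.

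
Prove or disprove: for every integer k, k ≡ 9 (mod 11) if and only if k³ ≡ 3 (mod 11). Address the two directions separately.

Both implications hold.

(⟹) Suppose k ≡ 9 (mod 11). Write k = 11j + 9. Then (11j + 9)³ = 1331j³ + 3267j² + 2673j + 729 = 11(121j³ + 297j² + 243j + 66) + 3, so k³ ≡ 3 (mod 11).

(⟸) Conversely, suppose k³ ≡ 3 (mod 11). The only residue r in {0, …, 10} with r³ ≡ 3 (mod 11) is r = 9, so k ≡ 9 (mod 11).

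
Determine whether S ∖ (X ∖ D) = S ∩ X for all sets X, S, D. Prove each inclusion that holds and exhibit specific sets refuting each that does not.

(⟹) This inclusion fails. Take X = ∅, S = {1}, D = ∅; then 1 ∈ S ∖ (X ∖ D) but 1 ∉ S ∩ X.

(⟸) This inclusion fails. Take X = {1}, S = {1}, D = ∅; then 1 ∈ S ∩ X but 1 ∉ S ∖ (X ∖ D).

Neither inclusion holds.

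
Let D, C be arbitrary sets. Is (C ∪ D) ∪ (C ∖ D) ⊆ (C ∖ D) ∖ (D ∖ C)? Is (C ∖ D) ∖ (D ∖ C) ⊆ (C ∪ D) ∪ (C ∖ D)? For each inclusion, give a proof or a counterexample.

Only the reverse inclusion holds.

Forward inclusion. This inclusion fails. Take D = {1}, C = ∅; then 1 ∈ (C ∪ D) ∪ (C ∖ D) but 1 ∉ (C ∖ D) ∖ (D ∖ C).

Reverse inclusion. Let x ∈ (C ∖ D) ∖ (D ∖ C). Then x ∈ C and x ∉ D, from which x ∈ (C ∪ D) ∪ (C ∖ D).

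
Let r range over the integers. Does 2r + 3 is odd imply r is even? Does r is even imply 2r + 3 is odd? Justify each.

(⇒) This fails: take r = 7. Then 2r + 3 = 17, which is odd, yet r = 7 is odd, not even.

(⇐) Suppose r is even. Since 2 is even, 2r is even for every r, so 2r + 3 has the same parity as 3, which is odd. Hence 2r + 3 is odd.

The forward direction fails; the converse holds.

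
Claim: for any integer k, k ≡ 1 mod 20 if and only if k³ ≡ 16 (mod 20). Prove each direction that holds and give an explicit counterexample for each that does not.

Neither implication holds.

(⇒) This fails: take k = 1. Then 1 ≡ 1 (mod 20), but 1³ = 1 ≡ 1 (mod 20), not 16.

(⇐) This fails: take k = 6. Then 6³ = 216 ≡ 16 (mod 20), yet 6 ≡ 6 (mod 20), not 1.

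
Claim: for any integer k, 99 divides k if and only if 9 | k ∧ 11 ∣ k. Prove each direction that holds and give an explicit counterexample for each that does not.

(←) Suppose 9 ∣ k and 11 ∣ k. Any common multiple of 9 and 11 is a multiple of their lcm; here gcd(9, 11) = 1, so lcm(9, 11) = 9·11 = 99, so 99 ∣ k.

(→) If 99 ∣ k, write k = 99q. Since 99 = 11·9, k = 9·(11q), so 9 ∣ k; and since 99 = 9·11, k = 11·(9q), so 11 ∣ k.

Both implications hold.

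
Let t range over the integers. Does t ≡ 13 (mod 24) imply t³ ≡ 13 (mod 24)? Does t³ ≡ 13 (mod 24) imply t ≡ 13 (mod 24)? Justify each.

Both directions hold.

(⟹) Suppose t ≡ 13 (mod 24). Write t = 24j + 13. Then (24j + 13)³ = 13824j³ + 22464j² + 12168j + 2197 = 24(576j³ + 936j² + 507j + 91) + 13, so t³ ≡ 13 (mod 24).

(⟸) Conversely, suppose t³ ≡ 13 (mod 24). The only residue r in {0, …, 23} with r³ ≡ 13 (mod 24) is r = 13, so t ≡ 13 (mod 24).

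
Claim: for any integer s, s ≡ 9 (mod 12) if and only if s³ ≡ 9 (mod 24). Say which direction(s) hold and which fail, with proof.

(←) The residues r modulo 24 with r³ ≡ 9 (mod 24) are exactly {9}, and each is ≡ 9 (mod 12).

(→) This fails: take s = 21. Then 21 ≡ 9 (mod 12), but 21³ = 9261 ≡ 21 (mod 24), not 9.

Only the reverse direction holds.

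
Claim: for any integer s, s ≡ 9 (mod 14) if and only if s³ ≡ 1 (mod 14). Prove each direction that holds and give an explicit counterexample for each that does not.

Only the forward implication holds.

(⇒) Suppose s ≡ 9 (mod 14). Write s = 14j + 9. Then (14j + 9)³ = 2744j³ + 5292j² + 3402j + 729 = 14(196j³ + 378j² + 243j + 52) + 1, so s³ ≡ 1 (mod 14).

(⇐) This fails: take s = 1. Then 1³ = 1 ≡ 1 (mod 14), yet 1 ≡ 1 (mod 14), not 9.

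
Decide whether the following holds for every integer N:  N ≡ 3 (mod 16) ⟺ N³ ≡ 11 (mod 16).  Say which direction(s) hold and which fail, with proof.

The biconditional holds.

Converse. Suppose N³ ≡ 11 (mod 16). The only residue r in {0, …, 15} with r³ ≡ 11 (mod 16) is r = 3, so N ≡ 3 (mod 16).

Forward direction. Suppose N ≡ 3 (mod 16). Write N = 16j + 3. Then (16j + 3)³ = 4096j³ + 2304j² + 432j + 27 = 16(256j³ + 144j² + 27j + 1) + 11, so N³ ≡ 11 (mod 16).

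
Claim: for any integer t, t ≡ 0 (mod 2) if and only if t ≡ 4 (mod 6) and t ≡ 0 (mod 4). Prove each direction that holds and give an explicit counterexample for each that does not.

Forward direction. This fails: t = 0 gives 0 ≡ 0 (mod 2) but 0 ≡ 0 (mod 6), so the conjunction on the right does not hold.

Converse. If t ≡ 4 (mod 6) and t ≡ 0 (mod 4), then by the Chinese remainder theorem t ≡ 4 (mod 12). Since 4 ≡ 0 (mod 2) and 2 ∣ 12, we get t ≡ 0 (mod 2).

The forward direction fails; the converse holds.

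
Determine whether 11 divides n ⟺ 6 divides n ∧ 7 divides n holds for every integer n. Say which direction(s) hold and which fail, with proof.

Neither direction holds.

(⟹) This fails: take n = 11. Certainly 11 ∣ 11, but 6 ∤ 11.

(⟸) This fails: take n = 42. Both 6 ∣ 42 and 7 ∣ 42, yet 42 is not a multiple of 11 (since 42 = 3·11 + 9), so 11 ∤ 42.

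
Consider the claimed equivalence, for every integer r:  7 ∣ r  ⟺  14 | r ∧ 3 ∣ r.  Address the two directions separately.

Forward direction. This fails: take r = 7. Certainly 7 ∣ 7, but 14 ∤ 7.

Converse. Suppose 14 ∣ r and 3 ∣ r. Any common multiple of 14 and 3 is a multiple of their lcm; here gcd(14, 3) = 1, so lcm(14, 3) = 14·3 = 42, so 42 ∣ r. Since 7 ∣ 42, it follows that 7 ∣ r.

The forward direction fails; the converse holds.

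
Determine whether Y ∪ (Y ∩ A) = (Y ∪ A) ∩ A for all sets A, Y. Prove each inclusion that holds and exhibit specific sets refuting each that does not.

(⟹) This inclusion fails. Take A = ∅, Y = {1}; then 1 ∈ Y ∪ (Y ∩ A) but 1 ∉ (Y ∪ A) ∩ A.

(⟸) This inclusion fails. Take A = {1}, Y = ∅; then 1 ∈ (Y ∪ A) ∩ A but 1 ∉ Y ∪ (Y ∩ A).

Neither inclusion holds.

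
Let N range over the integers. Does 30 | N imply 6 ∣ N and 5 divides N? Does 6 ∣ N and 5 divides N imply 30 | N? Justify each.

(→) If 30 ∣ N, write N = 30q. Since 30 = 5·6, N = 6·(5q), so 6 ∣ N; and since 30 = 6·5, N = 5·(6q), so 5 ∣ N.

(←) Suppose 6 ∣ N and 5 ∣ N. Any common multiple of 6 and 5 is a multiple of their lcm; here gcd(6, 5) = 1, so lcm(6, 5) = 6·5 = 30, so 30 ∣ N.

The biconditional holds.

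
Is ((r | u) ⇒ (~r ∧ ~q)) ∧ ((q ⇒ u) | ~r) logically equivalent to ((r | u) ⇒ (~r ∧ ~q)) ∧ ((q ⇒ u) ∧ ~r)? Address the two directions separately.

[⇒] This fails. Under q = T, u = F, r = F, the left side is true but the right side is false.

[⇐] Assume the antecedent. If q is true, the antecedent cannot hold. If q is false, the antecedent forces (q = F, u = F, r = F) or (q = F, u = T, r = F), and the consequent holds there. Either way the consequent holds.

Only the converse holds.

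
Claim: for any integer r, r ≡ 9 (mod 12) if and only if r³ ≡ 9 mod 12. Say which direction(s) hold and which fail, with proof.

The biconditional holds.

(←) For the converse, argue contrapositively. If r ≢ 9 (mod 12), then r is congruent to one of 0, 1, 2, 3, 4, 5, 6, 7, 8, 10, 11 modulo 12, and these give r³ ≡ 0, 1, 8, 3, 4, 5, 0, 7, 8, 4, 11 respectively — never 9.

(→) Suppose r ≡ 9 (mod 12). Write r = 12j + 9. Then (12j + 9)³ = 1728j³ + 3888j² + 2916j + 729 = 12(144j³ + 324j² + 243j + 60) + 9, so r³ ≡ 9 (mod 12).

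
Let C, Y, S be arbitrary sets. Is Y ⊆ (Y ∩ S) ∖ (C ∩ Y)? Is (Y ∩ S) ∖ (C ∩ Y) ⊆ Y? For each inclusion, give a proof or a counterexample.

Only the reverse inclusion holds.

Forward inclusion. This inclusion fails. Take C = ∅, Y = {1}, S = ∅; then 1 ∈ Y but 1 ∉ (Y ∩ S) ∖ (C ∩ Y).

Reverse inclusion. Let x ∈ (Y ∩ S) ∖ (C ∩ Y). Then x ∈ Y ∩ S and x ∉ C, from which x ∈ Y.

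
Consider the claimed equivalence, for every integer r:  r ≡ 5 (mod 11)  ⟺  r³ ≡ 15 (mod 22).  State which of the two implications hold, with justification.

Only the converse holds.

Forward direction. This fails: take r = 16. Then 16 ≡ 5 (mod 11), but 16³ = 4096 ≡ 4 (mod 22), not 15.

Converse. The residues r modulo 22 with r³ ≡ 15 (mod 22) are exactly {5}, and each is ≡ 5 (mod 11).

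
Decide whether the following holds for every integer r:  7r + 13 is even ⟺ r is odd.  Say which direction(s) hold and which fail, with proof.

The biconditional holds.

(⇒) Suppose 7r + 13 is even. Since 7 is odd, 7r and r have the same parity, so 7r + 13 ≡ r + 13 (mod 2). As 13 is odd, 7r + 13 is even exactly when r is odd. Thus r is odd.

(⇐) Conversely, suppose r is odd; write r = 2j + 1. Then 7r + 13 = 7·(2j + 1) + 13 = 2·7j + 20, which is even.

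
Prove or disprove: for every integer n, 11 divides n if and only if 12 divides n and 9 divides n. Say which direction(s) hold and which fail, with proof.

Both directions fail.

(→) This fails: take n = 11. Certainly 11 ∣ 11, but 12 ∤ 11.

(←) This fails: take n = 36. Both 12 ∣ 36 and 9 ∣ 36, yet 36 is not a multiple of 11 (since 36 = 3·11 + 3), so 11 ∤ 36.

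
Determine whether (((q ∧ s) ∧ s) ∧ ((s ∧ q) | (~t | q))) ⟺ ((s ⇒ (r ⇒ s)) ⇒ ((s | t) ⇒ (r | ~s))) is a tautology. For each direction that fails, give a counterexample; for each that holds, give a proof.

[⇒] This fails. Under r = F, q = T, s = T, t = T, the left side is true but the right side is false.

[⇐] This fails. Under r = F, q = F, s = F, t = F, the left side is false but the right side is true.

Both directions fail.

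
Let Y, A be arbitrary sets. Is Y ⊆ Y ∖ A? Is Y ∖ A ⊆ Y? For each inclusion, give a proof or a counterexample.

(⊆) This inclusion fails. Take Y = {1}, A = {1}; then 1 ∈ Y but 1 ∉ Y ∖ A.

(⊇) Let x ∈ Y ∖ A. Then x ∈ Y and x ∉ A, from which x ∈ Y.

The sets are not equal: only the reverse inclusion holds.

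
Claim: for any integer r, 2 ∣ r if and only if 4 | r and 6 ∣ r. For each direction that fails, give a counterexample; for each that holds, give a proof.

(⇐) Suppose 4 ∣ r and 6 ∣ r. Any common multiple of 4 and 6 is a multiple of their lcm; here lcm(4, 6) = 4·6/gcd(4, 6) = 24/2 = 12, so 12 ∣ r. Since 2 ∣ 12, it follows that 2 ∣ r.

(⇒) This fails: take r = 2. Certainly 2 ∣ 2, but 4 ∤ 2.

The forward direction fails; the converse holds.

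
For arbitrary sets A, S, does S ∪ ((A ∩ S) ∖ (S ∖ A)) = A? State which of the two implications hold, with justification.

(⟹) This inclusion fails. Take A = ∅, S = {1}; then 1 ∈ S ∪ ((A ∩ S) ∖ (S ∖ A)) but 1 ∉ A.

(⟸) This inclusion fails. Take A = {1}, S = ∅; then 1 ∈ A but 1 ∉ S ∪ ((A ∩ S) ∖ (S ∖ A)).

Both inclusions fail.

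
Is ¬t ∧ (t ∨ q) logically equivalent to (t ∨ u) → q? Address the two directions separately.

Not equivalent: only (⇒) holds.

(⟹) Assume the antecedent. If u is true, the antecedent forces (u = T, q = T, t = F), and (t ∨ u) → q holds there. If u is false, the antecedent forces (u = F, q = T, t = F), and (t ∨ u) → q holds there. Either way (t ∨ u) → q holds.

(⟸) This fails. Under u = F, q = F, t = F, the left side is false but the right side is true.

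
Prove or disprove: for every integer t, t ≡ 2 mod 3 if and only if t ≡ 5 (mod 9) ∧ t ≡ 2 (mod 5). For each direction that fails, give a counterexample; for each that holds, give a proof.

(⟸) If t ≡ 5 (mod 9) and t ≡ 2 (mod 5), then by the Chinese remainder theorem t ≡ 32 (mod 45). Since 32 ≡ 2 (mod 3) and 3 ∣ 45, we get t ≡ 2 (mod 3).

(⟹) This fails: t = 2 gives 2 ≡ 2 (mod 3) but 2 ≡ 2 (mod 9), so the conjunction on the right does not hold.

Only the converse holds.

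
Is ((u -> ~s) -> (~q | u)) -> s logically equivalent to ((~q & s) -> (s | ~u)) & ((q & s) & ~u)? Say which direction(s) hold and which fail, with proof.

Not equivalent: only (⇐) holds.

(⇒) This fails. Under q = T, u = F, s = F, the left side is true but the right side is false.

(⇐) Assume the antecedent. If q is true, the antecedent forces (q = T, u = F, s = T), and ((u -> ~s) -> (~q | u)) -> s holds there. If q is false, the antecedent cannot hold. Either way ((u -> ~s) -> (~q | u)) -> s holds.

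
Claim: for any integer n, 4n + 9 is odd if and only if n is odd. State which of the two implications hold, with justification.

Not equivalent: only (⇐) holds.

Forward direction. This fails: take n = 0. Then 4n + 9 = 9, which is odd, yet n = 0 is even, not odd.

Converse. Suppose n is odd. Since 4 is even, 4n is even for every n, so 4n + 9 has the same parity as 9, which is odd. Hence 4n + 9 is odd.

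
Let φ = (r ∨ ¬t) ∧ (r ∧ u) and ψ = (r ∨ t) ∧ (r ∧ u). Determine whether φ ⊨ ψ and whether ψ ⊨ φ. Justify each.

(→) Assume the antecedent. If t is true, the antecedent forces (t = T, u = T, r = T), and (r ∨ t) ∧ (r ∧ u) holds there. If t is false, the antecedent forces (t = F, u = T, r = T), and (r ∨ t) ∧ (r ∧ u) holds there. Either way (r ∨ t) ∧ (r ∧ u) holds.

(←) Assume the antecedent. If t is true, the antecedent forces (t = T, u = T, r = T), and (r ∨ ¬t) ∧ (r ∧ u) holds there. If t is false, the antecedent forces (t = F, u = T, r = T), and (r ∨ ¬t) ∧ (r ∧ u) holds there. Either way (r ∨ ¬t) ∧ (r ∧ u) holds.

Both directions hold.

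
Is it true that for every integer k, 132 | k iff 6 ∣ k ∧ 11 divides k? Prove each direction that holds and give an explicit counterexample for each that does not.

(→) If 132 ∣ k, write k = 132q. Since 132 = 22·6, k = 6·(22q), so 6 ∣ k; and since 132 = 12·11, k = 11·(12q), so 11 ∣ k.

(←) This fails: take k = 66. Both 6 ∣ 66 and 11 ∣ 66, yet 66 is not a multiple of 132 (since 66 = 0·132 + 66), so 132 ∤ 66.

Only the forward direction holds.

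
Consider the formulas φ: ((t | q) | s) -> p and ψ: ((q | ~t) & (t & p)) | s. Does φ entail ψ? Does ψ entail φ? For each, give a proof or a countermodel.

Neither direction holds.

(→) This fails. Under p = F, s = F, t = F, q = F, the left side is true but the right side is false.

(←) This fails. Under p = F, s = T, t = F, q = F, the left side is false but the right side is true.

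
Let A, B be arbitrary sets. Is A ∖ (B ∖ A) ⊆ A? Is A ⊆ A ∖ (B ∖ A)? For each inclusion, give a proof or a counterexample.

Both inclusions hold; the sets are equal.

Forward inclusion. Let x ∈ A ∖ (B ∖ A). Then either x ∈ A and x ∉ B; or x ∈ A ∩ B. In each case x ∈ A, so A ∖ (B ∖ A) ⊆ A.

Reverse inclusion. Let x ∈ A. Then either x ∈ A and x ∉ B; or x ∈ A ∩ B. In each case x ∈ A ∖ (B ∖ A), so A ⊆ A ∖ (B ∖ A).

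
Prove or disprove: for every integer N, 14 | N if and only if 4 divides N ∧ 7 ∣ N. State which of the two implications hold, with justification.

Converse. Suppose 4 ∣ N and 7 ∣ N. Any common multiple of 4 and 7 is a multiple of their lcm; here gcd(4, 7) = 1, so lcm(4, 7) = 4·7 = 28, so 28 ∣ N. Since 14 ∣ 28, it follows that 14 ∣ N.

Forward direction. This fails: take N = 14. Certainly 14 ∣ 14, but 4 ∤ 14.

The forward direction fails; the converse holds.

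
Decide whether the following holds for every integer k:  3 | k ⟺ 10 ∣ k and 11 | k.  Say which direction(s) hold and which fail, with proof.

(⇒) This fails: take k = 3. Certainly 3 ∣ 3, but 10 ∤ 3.

(⇐) This fails: take k = 110. Both 10 ∣ 110 and 11 ∣ 110, yet 110 is not a multiple of 3 (since 110 = 36·3 + 2), so 3 ∤ 110.

(⇒) fails and (⇐) fails.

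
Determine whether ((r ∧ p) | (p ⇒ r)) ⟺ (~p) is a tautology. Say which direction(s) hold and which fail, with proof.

(⇒) This fails. Under p = T, r = T, the left side is true but the right side is false.

(⇐) Assume the antecedent. If p is true, the antecedent cannot hold. If p is false, (r ∧ p) | (p ⇒ r) reduces to true regardless of the other variables. Either way (r ∧ p) | (p ⇒ r) holds.

Not equivalent: only (⇐) holds.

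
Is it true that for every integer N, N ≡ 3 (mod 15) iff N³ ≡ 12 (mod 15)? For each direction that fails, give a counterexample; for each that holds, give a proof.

Forward direction. Suppose N ≡ 3 (mod 15). Write N = 15j + 3. Then (15j + 3)³ = 3375j³ + 2025j² + 405j + 27 = 15(225j³ + 135j² + 27j + 1) + 12, so N³ ≡ 12 (mod 15).

Converse. Suppose N³ ≡ 12 (mod 15). The only residue r in {0, …, 14} with r³ ≡ 12 (mod 15) is r = 3, so N ≡ 3 (mod 15).

Both directions hold.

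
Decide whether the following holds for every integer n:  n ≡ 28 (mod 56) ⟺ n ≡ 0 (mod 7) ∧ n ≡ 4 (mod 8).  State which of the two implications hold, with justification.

Both directions hold.

Converse. If n ≡ 0 (mod 7) and n ≡ 4 (mod 8), then by the Chinese remainder theorem n ≡ 28 (mod 56). This is exactly n ≡ 28 (mod 56).

Forward direction. Suppose n ≡ 28 (mod 56); write n = 56j + 28. Since 7 ∣ 56, reducing mod 7 gives n ≡ 28 ≡ 0 (mod 7); since 8 ∣ 56, reducing mod 8 gives n ≡ 28 ≡ 4 (mod 8).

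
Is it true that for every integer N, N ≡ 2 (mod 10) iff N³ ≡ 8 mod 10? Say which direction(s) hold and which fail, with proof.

Both directions hold.

[⇒] Suppose N ≡ 2 (mod 10). Write N = 10j + 2. Then (10j + 2)³ = 1000j³ + 600j² + 120j + 8 = 10(100j³ + 60j² + 12j) + 8, so N³ ≡ 8 (mod 10).

[⇐] For the converse, argue contrapositively. If N ≢ 2 (mod 10), then N is congruent to one of 0, 1, 3, 4, 5, 6, 7, 8, 9 modulo 10, and these give N³ ≡ 0, 1, 7, 4, 5, 6, 3, 2, 9 respectively — never 8.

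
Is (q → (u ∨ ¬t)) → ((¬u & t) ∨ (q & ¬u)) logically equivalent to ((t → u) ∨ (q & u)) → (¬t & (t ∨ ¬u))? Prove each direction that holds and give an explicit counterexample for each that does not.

Only the forward direction holds.

(→) Assume the antecedent. If t is true, the antecedent forces (t = T, u = F, q = F) or (t = T, u = F, q = T), and the consequent holds there. If t is false, the antecedent forces (t = F, u = F, q = T), and the consequent holds there. Either way the consequent holds.

(←) This fails. Under t = F, u = F, q = F, the left side is false but the right side is true.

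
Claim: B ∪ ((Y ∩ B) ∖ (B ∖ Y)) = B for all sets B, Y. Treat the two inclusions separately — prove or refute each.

(⊆) Let x ∈ B ∪ ((Y ∩ B) ∖ (B ∖ Y)). Then either x ∈ B and x ∉ Y; or x ∈ B ∩ Y. In each case x ∈ B, so B ∪ ((Y ∩ B) ∖ (B ∖ Y)) ⊆ B.

(⊇) Let x ∈ B. Then either x ∈ B and x ∉ Y; or x ∈ B ∩ Y. In each case x ∈ B ∪ ((Y ∩ B) ∖ (B ∖ Y)), so B ⊆ B ∪ ((Y ∩ B) ∖ (B ∖ Y)).

Both inclusions hold.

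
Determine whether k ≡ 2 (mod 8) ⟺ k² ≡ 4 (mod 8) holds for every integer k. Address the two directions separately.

(→) Suppose k ≡ 2 (mod 8). Write k = 8j + 2. Then (8j + 2)² = 64j² + 32j + 4 = 8(8j² + 4j) + 4, so k² ≡ 4 (mod 8).

(←) This fails: take k = 6. Then 6² = 36 ≡ 4 (mod 8), yet 6 ≡ 6 (mod 8), not 2.

Not equivalent: only (⇒) holds.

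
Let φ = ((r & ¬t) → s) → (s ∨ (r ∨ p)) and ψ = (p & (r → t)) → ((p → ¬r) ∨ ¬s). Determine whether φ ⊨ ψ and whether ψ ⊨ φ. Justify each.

Forward direction. This fails. Under p = T, s = T, r = T, t = T, the left side is true but the right side is false.

Converse. This fails. Under p = F, s = F, r = F, t = F, the left side is false but the right side is true.

Both directions fail.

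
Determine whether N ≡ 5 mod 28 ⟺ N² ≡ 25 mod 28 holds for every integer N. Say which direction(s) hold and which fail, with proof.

(⇒) holds; (⇐) fails.

(→) Suppose N ≡ 5 mod 28. Write N = 28j + 5. Then (28j + 5)² = 784j² + 280j + 25 = 28(28j² + 10j) + 25, so N² ≡ 25 (mod 28).

(←) This fails: take N = 9. Then 9² = 81 ≡ 25 (mod 28), yet 9 ≡ 9 (mod 28), not 5.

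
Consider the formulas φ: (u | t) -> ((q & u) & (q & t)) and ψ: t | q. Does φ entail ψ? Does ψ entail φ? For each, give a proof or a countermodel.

Neither direction holds.

Forward direction. This fails. Under u = F, q = F, t = F, the left side is true but the right side is false.

Converse. This fails. Under u = T, q = T, t = F, the left side is false but the right side is true.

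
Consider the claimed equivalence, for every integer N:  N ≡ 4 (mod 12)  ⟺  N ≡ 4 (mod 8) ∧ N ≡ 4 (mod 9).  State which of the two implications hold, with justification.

Only the converse holds.

(⟹) This fails: N = 64 gives 64 ≡ 4 (mod 12) but 64 ≡ 0 (mod 8), so the conjunction on the right does not hold.

(⟸) Conversely, if N ≡ 4 (mod 8) and N ≡ 4 (mod 9), then by the Chinese remainder theorem N ≡ 4 (mod 72). Since 4 ≡ 4 (mod 12) and 12 ∣ 72, we get N ≡ 4 (mod 12).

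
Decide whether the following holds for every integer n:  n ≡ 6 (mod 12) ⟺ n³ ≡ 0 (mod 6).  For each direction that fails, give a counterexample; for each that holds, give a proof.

The forward direction holds; the converse fails.

[⇐] This fails: take n = 0. Then 0³ = 0 ≡ 0 (mod 6), yet 0 ≡ 0 (mod 12), not 6.

[⇒] Suppose n ≡ 6 (mod 12). Then n³ ≡ 6³ = 216 (mod 12), and since 6 ∣ 12, also n³ ≡ 0 (mod 6).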